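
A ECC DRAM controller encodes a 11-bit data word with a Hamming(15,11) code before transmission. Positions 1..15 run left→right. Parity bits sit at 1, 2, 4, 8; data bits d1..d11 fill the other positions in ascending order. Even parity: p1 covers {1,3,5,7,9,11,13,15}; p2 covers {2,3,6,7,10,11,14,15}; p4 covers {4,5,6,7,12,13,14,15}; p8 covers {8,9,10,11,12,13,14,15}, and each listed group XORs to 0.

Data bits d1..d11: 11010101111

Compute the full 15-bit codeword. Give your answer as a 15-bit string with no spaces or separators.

Place data at non-parity positions: p1 p2 1 p4 1 0 1 p8 0 1 0 1 1 1 1
p1 (pos 1,3,5,7,9,11,13,15): XOR of data positions = 1⊕1⊕1⊕0⊕0⊕1⊕1 = 1
p2 (pos 2,3,6,7,10,11,14,15): XOR of data positions = 1⊕0⊕1⊕1⊕0⊕1⊕1 = 1
p4 (pos 4,5,6,7,12,13,14,15): XOR of data positions = 1⊕0⊕1⊕1⊕1⊕1⊕1 = 0
p8 (pos 8,9,10,11,12,13,14,15): XOR of data positions = 0⊕1⊕0⊕1⊕1⊕1⊕1 = 1
Codeword: 111010110101111

111010110101111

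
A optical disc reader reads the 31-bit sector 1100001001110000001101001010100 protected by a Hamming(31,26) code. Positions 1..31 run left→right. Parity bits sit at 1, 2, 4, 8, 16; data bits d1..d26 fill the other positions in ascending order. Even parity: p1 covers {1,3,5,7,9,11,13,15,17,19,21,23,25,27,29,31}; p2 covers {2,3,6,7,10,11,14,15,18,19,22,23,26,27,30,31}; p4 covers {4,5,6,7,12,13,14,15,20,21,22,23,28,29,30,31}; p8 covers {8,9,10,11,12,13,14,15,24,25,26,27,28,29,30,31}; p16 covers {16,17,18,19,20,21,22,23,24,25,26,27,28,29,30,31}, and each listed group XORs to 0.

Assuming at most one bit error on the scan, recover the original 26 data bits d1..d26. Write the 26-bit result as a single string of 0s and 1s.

00000111000001101001010100

s1 (pos 1,3,5,7,9,11,13,15,17,19,21,23,25,27,29,31): 1⊕0⊕0⊕1⊕0⊕1⊕0⊕0⊕0⊕1⊕0⊕0⊕1⊕1⊕1⊕0 = 1
s2 (pos 2,3,6,7,10,11,14,15,18,19,22,23,26,27,30,31): 1⊕0⊕0⊕1⊕1⊕1⊕0⊕0⊕0⊕1⊕1⊕0⊕0⊕1⊕0⊕0 = 1
s4 (pos 4,5,6,7,12,13,14,15,20,21,22,23,28,29,30,31): 0⊕0⊕0⊕1⊕1⊕0⊕0⊕0⊕1⊕0⊕1⊕0⊕0⊕1⊕0⊕0 = 1
s8 (pos 8,9,10,11,12,13,14,15,24,25,26,27,28,29,30,31): 0⊕0⊕1⊕1⊕1⊕0⊕0⊕0⊕0⊕1⊕0⊕1⊕0⊕1⊕0⊕0 = 0
s16 (pos 16,17,18,19,20,21,22,23,24,25,26,27,28,29,30,31): 0⊕0⊕0⊕1⊕1⊕0⊕1⊕0⊕0⊕1⊕0⊕1⊕0⊕1⊕0⊕0 = 0
Syndrome s16…s1 = 00111 → error at position 7.
Flip position 7: 1100001001110000001101001010100 → 1100000001110000001101001010100
Read data bits from positions 3,5,6,7,9,10,11,12,13,14,15,17,18,19,20,21,22,23,24,25,26,27,28,29,30,31: 00000111000001101001010100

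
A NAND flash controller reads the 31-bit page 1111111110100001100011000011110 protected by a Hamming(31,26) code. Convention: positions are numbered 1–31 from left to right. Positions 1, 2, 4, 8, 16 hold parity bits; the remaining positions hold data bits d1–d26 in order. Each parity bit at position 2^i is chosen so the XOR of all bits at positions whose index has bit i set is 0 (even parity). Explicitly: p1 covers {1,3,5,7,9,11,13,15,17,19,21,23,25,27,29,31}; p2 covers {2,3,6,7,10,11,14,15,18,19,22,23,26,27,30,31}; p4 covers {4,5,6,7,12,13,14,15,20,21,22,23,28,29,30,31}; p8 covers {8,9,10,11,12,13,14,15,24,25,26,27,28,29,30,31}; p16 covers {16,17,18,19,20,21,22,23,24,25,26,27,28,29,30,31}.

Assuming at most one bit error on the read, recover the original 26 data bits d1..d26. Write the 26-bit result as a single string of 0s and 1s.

s1 (pos 1,3,5,7,9,11,13,15,17,19,21,23,25,27,29,31): 1⊕1⊕1⊕1⊕1⊕1⊕0⊕0⊕1⊕0⊕1⊕0⊕0⊕1⊕1⊕0 = 0
s2 (pos 2,3,6,7,10,11,14,15,18,19,22,23,26,27,30,31): 1⊕1⊕1⊕1⊕0⊕1⊕0⊕0⊕0⊕0⊕1⊕0⊕0⊕1⊕1⊕0 = 0
s4 (pos 4,5,6,7,12,13,14,15,20,21,22,23,28,29,30,31): 1⊕1⊕1⊕1⊕0⊕0⊕0⊕0⊕0⊕1⊕1⊕0⊕1⊕1⊕1⊕0 = 1
s8 (pos 8,9,10,11,12,13,14,15,24,25,26,27,28,29,30,31): 1⊕1⊕0⊕1⊕0⊕0⊕0⊕0⊕0⊕0⊕0⊕1⊕1⊕1⊕1⊕0 = 1
s16 (pos 16,17,18,19,20,21,22,23,24,25,26,27,28,29,30,31): 1⊕1⊕0⊕0⊕0⊕1⊕1⊕0⊕0⊕0⊕0⊕1⊕1⊕1⊕1⊕0 = 0
Syndrome s16…s1 = 01100 → error at position 12.
Flip position 12: 1111111110100001100011000011110 → 1111111110110001100011000011110
Read data bits from positions 3,5,6,7,9,10,11,12,13,14,15,17,18,19,20,21,22,23,24,25,26,27,28,29,30,31: 11111011000100011000011110

11111011000100011000011110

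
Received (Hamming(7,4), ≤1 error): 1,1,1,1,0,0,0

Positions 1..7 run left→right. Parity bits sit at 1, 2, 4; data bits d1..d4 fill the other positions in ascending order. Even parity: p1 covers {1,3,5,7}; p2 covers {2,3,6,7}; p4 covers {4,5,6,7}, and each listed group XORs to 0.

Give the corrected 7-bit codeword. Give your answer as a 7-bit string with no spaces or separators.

s1 (pos 1,3,5,7): 1⊕1⊕0⊕0 = 0
s2 (pos 2,3,6,7): 1⊕1⊕0⊕0 = 0
s4 (pos 4,5,6,7): 1⊕0⊕0⊕0 = 1
Syndrome s4…s1 = 100 → error at position 4.
Flip position 4: 1111000 → 1110000

1110000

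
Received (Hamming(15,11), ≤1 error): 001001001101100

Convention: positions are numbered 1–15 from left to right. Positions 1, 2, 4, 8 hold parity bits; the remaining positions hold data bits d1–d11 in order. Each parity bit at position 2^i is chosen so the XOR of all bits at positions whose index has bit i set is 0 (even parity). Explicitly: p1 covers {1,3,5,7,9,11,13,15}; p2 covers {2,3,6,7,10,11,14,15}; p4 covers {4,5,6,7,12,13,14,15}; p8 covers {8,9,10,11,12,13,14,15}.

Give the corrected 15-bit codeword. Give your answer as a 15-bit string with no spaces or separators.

001001101101100

s1 (pos 1,3,5,7,9,11,13,15): 0⊕1⊕0⊕0⊕1⊕0⊕1⊕0 = 1
s2 (pos 2,3,6,7,10,11,14,15): 0⊕1⊕1⊕0⊕1⊕0⊕0⊕0 = 1
s4 (pos 4,5,6,7,12,13,14,15): 0⊕0⊕1⊕0⊕1⊕1⊕0⊕0 = 1
s8 (pos 8,9,10,11,12,13,14,15): 0⊕1⊕1⊕0⊕1⊕1⊕0⊕0 = 0
Syndrome s8…s1 = 0111 → error at position 7.
Flip position 7: 001001001101100 → 001001101101100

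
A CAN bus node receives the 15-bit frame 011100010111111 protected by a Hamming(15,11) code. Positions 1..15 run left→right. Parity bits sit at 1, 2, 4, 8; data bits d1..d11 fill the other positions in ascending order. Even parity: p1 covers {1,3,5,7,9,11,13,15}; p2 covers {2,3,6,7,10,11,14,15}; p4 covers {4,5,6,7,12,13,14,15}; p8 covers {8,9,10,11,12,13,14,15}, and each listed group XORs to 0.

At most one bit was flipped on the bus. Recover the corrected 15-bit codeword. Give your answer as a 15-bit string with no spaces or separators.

011100010110111

s1 (pos 1,3,5,7,9,11,13,15): 0⊕1⊕0⊕0⊕0⊕1⊕1⊕1 = 0
s2 (pos 2,3,6,7,10,11,14,15): 1⊕1⊕0⊕0⊕1⊕1⊕1⊕1 = 0
s4 (pos 4,5,6,7,12,13,14,15): 1⊕0⊕0⊕0⊕1⊕1⊕1⊕1 = 1
s8 (pos 8,9,10,11,12,13,14,15): 1⊕0⊕1⊕1⊕1⊕1⊕1⊕1 = 1
Syndrome s8…s1 = 1100 → error at position 12.
Flip position 12: 011100010111111 → 011100010110111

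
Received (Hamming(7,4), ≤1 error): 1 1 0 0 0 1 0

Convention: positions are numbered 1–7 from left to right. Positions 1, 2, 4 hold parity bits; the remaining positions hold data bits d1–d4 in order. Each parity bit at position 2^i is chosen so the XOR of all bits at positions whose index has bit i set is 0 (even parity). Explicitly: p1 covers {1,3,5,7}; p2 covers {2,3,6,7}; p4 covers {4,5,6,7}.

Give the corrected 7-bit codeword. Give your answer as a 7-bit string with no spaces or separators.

1100110

s1 (pos 1,3,5,7): 1⊕0⊕0⊕0 = 1
s2 (pos 2,3,6,7): 1⊕0⊕1⊕0 = 0
s4 (pos 4,5,6,7): 0⊕0⊕1⊕0 = 1
Syndrome s4…s1 = 101 → error at position 5.
Flip position 5: 1100010 → 1100110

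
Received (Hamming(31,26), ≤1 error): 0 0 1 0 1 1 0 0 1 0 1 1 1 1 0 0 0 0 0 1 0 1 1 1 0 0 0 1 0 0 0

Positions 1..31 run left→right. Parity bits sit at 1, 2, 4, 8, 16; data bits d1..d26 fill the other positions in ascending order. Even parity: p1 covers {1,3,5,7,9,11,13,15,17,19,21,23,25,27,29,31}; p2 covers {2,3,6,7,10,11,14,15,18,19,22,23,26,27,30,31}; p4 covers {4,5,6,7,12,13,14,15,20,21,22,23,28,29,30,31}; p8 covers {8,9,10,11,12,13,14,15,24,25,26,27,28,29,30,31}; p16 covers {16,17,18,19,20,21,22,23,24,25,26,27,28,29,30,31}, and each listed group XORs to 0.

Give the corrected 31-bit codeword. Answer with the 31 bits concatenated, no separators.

s1 (pos 1,3,5,7,9,11,13,15,17,19,21,23,25,27,29,31): 0⊕1⊕1⊕0⊕1⊕1⊕1⊕0⊕0⊕0⊕0⊕1⊕0⊕0⊕0⊕0 = 0
s2 (pos 2,3,6,7,10,11,14,15,18,19,22,23,26,27,30,31): 0⊕1⊕1⊕0⊕0⊕1⊕1⊕0⊕0⊕0⊕1⊕1⊕0⊕0⊕0⊕0 = 0
s4 (pos 4,5,6,7,12,13,14,15,20,21,22,23,28,29,30,31): 0⊕1⊕1⊕0⊕1⊕1⊕1⊕0⊕1⊕0⊕1⊕1⊕1⊕0⊕0⊕0 = 1
s8 (pos 8,9,10,11,12,13,14,15,24,25,26,27,28,29,30,31): 0⊕1⊕0⊕1⊕1⊕1⊕1⊕0⊕1⊕0⊕0⊕0⊕1⊕0⊕0⊕0 = 1
s16 (pos 16,17,18,19,20,21,22,23,24,25,26,27,28,29,30,31): 0⊕0⊕0⊕0⊕1⊕0⊕1⊕1⊕1⊕0⊕0⊕0⊕1⊕0⊕0⊕0 = 1
Syndrome s16…s1 = 11100 → error at position 28.
Flip position 28: 0010110010111100000101110001000 → 0010110010111100000101110000000

0010110010111100000101110000000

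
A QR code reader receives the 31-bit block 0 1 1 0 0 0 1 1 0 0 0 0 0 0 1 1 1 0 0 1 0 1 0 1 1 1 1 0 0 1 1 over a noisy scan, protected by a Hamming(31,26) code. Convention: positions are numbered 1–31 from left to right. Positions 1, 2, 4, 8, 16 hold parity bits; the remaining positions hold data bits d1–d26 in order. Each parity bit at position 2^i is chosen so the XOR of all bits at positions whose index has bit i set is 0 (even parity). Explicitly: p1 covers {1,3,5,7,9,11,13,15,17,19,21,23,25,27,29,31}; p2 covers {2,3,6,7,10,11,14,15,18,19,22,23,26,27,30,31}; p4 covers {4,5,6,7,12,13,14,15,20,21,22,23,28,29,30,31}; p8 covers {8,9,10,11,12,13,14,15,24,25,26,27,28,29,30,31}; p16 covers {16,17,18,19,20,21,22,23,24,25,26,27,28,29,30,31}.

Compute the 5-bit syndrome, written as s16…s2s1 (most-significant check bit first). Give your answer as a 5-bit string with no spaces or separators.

00011

s1 (pos 1,3,5,7,9,11,13,15,17,19,21,23,25,27,29,31): 0⊕1⊕0⊕1⊕0⊕0⊕0⊕1⊕1⊕0⊕0⊕0⊕1⊕1⊕0⊕1 = 1
s2 (pos 2,3,6,7,10,11,14,15,18,19,22,23,26,27,30,31): 1⊕1⊕0⊕1⊕0⊕0⊕0⊕1⊕0⊕0⊕1⊕0⊕1⊕1⊕1⊕1 = 1
s4 (pos 4,5,6,7,12,13,14,15,20,21,22,23,28,29,30,31): 0⊕0⊕0⊕1⊕0⊕0⊕0⊕1⊕1⊕0⊕1⊕0⊕0⊕0⊕1⊕1 = 0
s8 (pos 8,9,10,11,12,13,14,15,24,25,26,27,28,29,30,31): 1⊕0⊕0⊕0⊕0⊕0⊕0⊕1⊕1⊕1⊕1⊕1⊕0⊕0⊕1⊕1 = 0
s16 (pos 16,17,18,19,20,21,22,23,24,25,26,27,28,29,30,31): 1⊕1⊕0⊕0⊕1⊕0⊕1⊕0⊕1⊕1⊕1⊕1⊕0⊕0⊕1⊕1 = 0
Syndrome s16…s1 = 00011 → error at position 3.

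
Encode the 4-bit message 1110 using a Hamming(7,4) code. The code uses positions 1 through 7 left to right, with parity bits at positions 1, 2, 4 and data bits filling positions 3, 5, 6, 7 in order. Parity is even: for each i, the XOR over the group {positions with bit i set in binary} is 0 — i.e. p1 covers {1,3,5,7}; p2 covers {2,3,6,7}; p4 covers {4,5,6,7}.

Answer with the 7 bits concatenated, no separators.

0010110

Place data at non-parity positions: p1 p2 1 p4 1 1 0
p1 (pos 1,3,5,7): XOR of data positions = 1⊕1⊕0 = 0
p2 (pos 2,3,6,7): XOR of data positions = 1⊕1⊕0 = 0
p4 (pos 4,5,6,7): XOR of data positions = 1⊕1⊕0 = 0
Codeword: 0010110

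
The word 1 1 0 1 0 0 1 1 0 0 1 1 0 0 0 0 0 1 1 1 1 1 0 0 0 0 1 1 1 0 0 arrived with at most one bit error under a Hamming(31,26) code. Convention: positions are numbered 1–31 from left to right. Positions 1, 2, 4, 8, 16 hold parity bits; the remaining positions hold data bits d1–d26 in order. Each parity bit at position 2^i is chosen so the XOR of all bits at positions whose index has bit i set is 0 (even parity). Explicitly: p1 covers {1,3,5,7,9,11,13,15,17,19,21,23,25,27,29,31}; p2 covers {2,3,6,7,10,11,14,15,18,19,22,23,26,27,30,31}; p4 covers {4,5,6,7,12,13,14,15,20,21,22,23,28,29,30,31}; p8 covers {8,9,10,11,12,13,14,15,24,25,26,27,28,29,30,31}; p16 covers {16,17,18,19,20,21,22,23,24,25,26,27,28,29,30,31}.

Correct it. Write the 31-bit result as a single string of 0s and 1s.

s1 (pos 1,3,5,7,9,11,13,15,17,19,21,23,25,27,29,31): 1⊕0⊕0⊕1⊕0⊕1⊕0⊕0⊕0⊕1⊕1⊕0⊕0⊕1⊕1⊕0 = 1
s2 (pos 2,3,6,7,10,11,14,15,18,19,22,23,26,27,30,31): 1⊕0⊕0⊕1⊕0⊕1⊕0⊕0⊕1⊕1⊕1⊕0⊕0⊕1⊕0⊕0 = 1
s4 (pos 4,5,6,7,12,13,14,15,20,21,22,23,28,29,30,31): 1⊕0⊕0⊕1⊕1⊕0⊕0⊕0⊕1⊕1⊕1⊕0⊕1⊕1⊕0⊕0 = 0
s8 (pos 8,9,10,11,12,13,14,15,24,25,26,27,28,29,30,31): 1⊕0⊕0⊕1⊕1⊕0⊕0⊕0⊕0⊕0⊕0⊕1⊕1⊕1⊕0⊕0 = 0
s16 (pos 16,17,18,19,20,21,22,23,24,25,26,27,28,29,30,31): 0⊕0⊕1⊕1⊕1⊕1⊕1⊕0⊕0⊕0⊕0⊕1⊕1⊕1⊕0⊕0 = 0
Syndrome s16…s1 = 00011 → error at position 3.
Flip position 3: 1101001100110000011111000011100 → 1111001100110000011111000011100

1111001100110000011111000011100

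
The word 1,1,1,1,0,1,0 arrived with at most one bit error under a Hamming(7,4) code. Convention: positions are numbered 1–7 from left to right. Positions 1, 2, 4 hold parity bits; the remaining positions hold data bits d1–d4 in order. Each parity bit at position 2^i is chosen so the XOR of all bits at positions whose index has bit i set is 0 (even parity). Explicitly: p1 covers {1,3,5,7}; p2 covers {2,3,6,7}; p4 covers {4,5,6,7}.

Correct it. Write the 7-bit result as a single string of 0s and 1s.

s1 (pos 1,3,5,7): 1⊕1⊕0⊕0 = 0
s2 (pos 2,3,6,7): 1⊕1⊕1⊕0 = 1
s4 (pos 4,5,6,7): 1⊕0⊕1⊕0 = 0
Syndrome s4…s1 = 010 → error at position 2.
Flip position 2: 1111010 → 1011010

1011010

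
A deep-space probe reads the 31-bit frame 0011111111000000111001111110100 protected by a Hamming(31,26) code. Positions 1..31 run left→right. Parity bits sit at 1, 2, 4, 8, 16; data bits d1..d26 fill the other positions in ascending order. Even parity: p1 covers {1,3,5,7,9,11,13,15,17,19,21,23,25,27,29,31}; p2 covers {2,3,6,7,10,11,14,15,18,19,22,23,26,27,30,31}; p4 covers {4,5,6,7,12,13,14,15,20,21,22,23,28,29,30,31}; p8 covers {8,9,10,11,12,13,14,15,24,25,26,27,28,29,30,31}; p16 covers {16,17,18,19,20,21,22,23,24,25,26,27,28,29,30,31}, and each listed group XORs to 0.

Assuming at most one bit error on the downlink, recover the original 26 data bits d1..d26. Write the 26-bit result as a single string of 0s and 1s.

s1 (pos 1,3,5,7,9,11,13,15,17,19,21,23,25,27,29,31): 0⊕1⊕1⊕1⊕1⊕0⊕0⊕0⊕1⊕1⊕0⊕1⊕1⊕1⊕1⊕0 = 0
s2 (pos 2,3,6,7,10,11,14,15,18,19,22,23,26,27,30,31): 0⊕1⊕1⊕1⊕1⊕0⊕0⊕0⊕1⊕1⊕1⊕1⊕1⊕1⊕0⊕0 = 0
s4 (pos 4,5,6,7,12,13,14,15,20,21,22,23,28,29,30,31): 1⊕1⊕1⊕1⊕0⊕0⊕0⊕0⊕0⊕0⊕1⊕1⊕0⊕1⊕0⊕0 = 1
s8 (pos 8,9,10,11,12,13,14,15,24,25,26,27,28,29,30,31): 1⊕1⊕1⊕0⊕0⊕0⊕0⊕0⊕1⊕1⊕1⊕1⊕0⊕1⊕0⊕0 = 0
s16 (pos 16,17,18,19,20,21,22,23,24,25,26,27,28,29,30,31): 0⊕1⊕1⊕1⊕0⊕0⊕1⊕1⊕1⊕1⊕1⊕1⊕0⊕1⊕0⊕0 = 0
Syndrome s16…s1 = 00100 → error at position 4.
Flip position 4: 0011111111000000111001111110100 → 0010111111000000111001111110100
Read data bits from positions 3,5,6,7,9,10,11,12,13,14,15,17,18,19,20,21,22,23,24,25,26,27,28,29,30,31: 11111100000111001111110100

11111100000111001111110100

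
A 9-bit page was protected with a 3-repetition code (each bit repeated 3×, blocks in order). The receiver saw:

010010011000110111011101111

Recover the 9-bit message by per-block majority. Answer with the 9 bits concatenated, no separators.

001011111

Block 1 (010): 1 one → 0
Block 2 (010): 1 one → 0
Block 3 (011): 2 ones → 1
Block 4 (000): 0 ones → 0
Block 5 (110): 2 ones → 1
Block 6 (111): 3 ones → 1
Block 7 (011): 2 ones → 1
Block 8 (101): 2 ones → 1
Block 9 (111): 3 ones → 1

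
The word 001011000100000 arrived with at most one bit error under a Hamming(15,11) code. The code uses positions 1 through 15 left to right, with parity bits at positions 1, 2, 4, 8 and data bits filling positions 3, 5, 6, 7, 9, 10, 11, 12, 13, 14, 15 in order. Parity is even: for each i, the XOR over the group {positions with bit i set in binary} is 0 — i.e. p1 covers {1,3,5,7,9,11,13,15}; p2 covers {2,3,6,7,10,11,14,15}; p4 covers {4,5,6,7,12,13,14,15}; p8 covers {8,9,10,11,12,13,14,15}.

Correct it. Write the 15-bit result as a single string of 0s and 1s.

s1 (pos 1,3,5,7,9,11,13,15): 0⊕1⊕1⊕0⊕0⊕0⊕0⊕0 = 0
s2 (pos 2,3,6,7,10,11,14,15): 0⊕1⊕1⊕0⊕1⊕0⊕0⊕0 = 1
s4 (pos 4,5,6,7,12,13,14,15): 0⊕1⊕1⊕0⊕0⊕0⊕0⊕0 = 0
s8 (pos 8,9,10,11,12,13,14,15): 0⊕0⊕1⊕0⊕0⊕0⊕0⊕0 = 1
Syndrome s8…s1 = 1010 → error at position 10.
Flip position 10: 001011000100000 → 001011000000000

001011000000000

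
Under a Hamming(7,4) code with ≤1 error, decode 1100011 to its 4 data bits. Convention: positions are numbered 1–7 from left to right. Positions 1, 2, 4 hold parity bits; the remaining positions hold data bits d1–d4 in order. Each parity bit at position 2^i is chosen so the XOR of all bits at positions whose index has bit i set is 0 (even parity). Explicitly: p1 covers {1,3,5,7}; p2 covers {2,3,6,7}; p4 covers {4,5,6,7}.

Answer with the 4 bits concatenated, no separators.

s1 (pos 1,3,5,7): 1⊕0⊕0⊕1 = 0
s2 (pos 2,3,6,7): 1⊕0⊕1⊕1 = 1
s4 (pos 4,5,6,7): 0⊕0⊕1⊕1 = 0
Syndrome s4…s1 = 010 → error at position 2.
Flip position 2: 1100011 → 1000011
Read data bits from positions 3,5,6,7: 0011

0011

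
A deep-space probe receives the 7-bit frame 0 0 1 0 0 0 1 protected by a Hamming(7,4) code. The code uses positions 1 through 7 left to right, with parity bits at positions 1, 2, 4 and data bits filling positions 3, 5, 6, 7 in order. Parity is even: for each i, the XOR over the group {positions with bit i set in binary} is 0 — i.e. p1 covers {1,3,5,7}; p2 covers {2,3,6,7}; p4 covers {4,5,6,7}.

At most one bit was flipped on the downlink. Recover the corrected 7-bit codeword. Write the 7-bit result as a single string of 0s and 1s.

s1 (pos 1,3,5,7): 0⊕1⊕0⊕1 = 0
s2 (pos 2,3,6,7): 0⊕1⊕0⊕1 = 0
s4 (pos 4,5,6,7): 0⊕0⊕0⊕1 = 1
Syndrome s4…s1 = 100 → error at position 4.
Flip position 4: 0010001 → 0011001

0011001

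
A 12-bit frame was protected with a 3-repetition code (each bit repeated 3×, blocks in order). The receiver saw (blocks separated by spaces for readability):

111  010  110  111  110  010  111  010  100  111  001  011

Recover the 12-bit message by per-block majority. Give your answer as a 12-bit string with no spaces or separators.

Block 1 (111): 3 ones → 1
Block 2 (010): 1 one → 0
Block 3 (110): 2 ones → 1
Block 4 (111): 3 ones → 1
Block 5 (110): 2 ones → 1
Block 6 (010): 1 one → 0
Block 7 (111): 3 ones → 1
Block 8 (010): 1 one → 0
Block 9 (100): 1 one → 0
Block 10 (111): 3 ones → 1
Block 11 (001): 1 one → 0
Block 12 (011): 2 ones → 1

101110100101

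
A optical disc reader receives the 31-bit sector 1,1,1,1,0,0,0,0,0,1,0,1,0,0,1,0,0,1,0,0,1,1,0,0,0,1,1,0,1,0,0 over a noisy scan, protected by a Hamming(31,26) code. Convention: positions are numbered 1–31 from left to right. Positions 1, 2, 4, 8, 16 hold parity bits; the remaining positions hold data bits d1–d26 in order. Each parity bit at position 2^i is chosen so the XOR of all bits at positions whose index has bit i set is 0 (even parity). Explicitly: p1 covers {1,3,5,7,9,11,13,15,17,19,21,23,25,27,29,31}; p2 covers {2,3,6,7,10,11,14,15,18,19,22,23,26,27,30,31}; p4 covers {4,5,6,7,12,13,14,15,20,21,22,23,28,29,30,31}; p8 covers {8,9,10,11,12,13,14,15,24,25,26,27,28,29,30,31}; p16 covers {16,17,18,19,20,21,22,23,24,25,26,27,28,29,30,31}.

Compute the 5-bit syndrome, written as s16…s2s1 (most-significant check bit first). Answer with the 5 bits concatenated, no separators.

s1 (pos 1,3,5,7,9,11,13,15,17,19,21,23,25,27,29,31): 1⊕1⊕0⊕0⊕0⊕0⊕0⊕1⊕0⊕0⊕1⊕0⊕0⊕1⊕1⊕0 = 0
s2 (pos 2,3,6,7,10,11,14,15,18,19,22,23,26,27,30,31): 1⊕1⊕0⊕0⊕1⊕0⊕0⊕1⊕1⊕0⊕1⊕0⊕1⊕1⊕0⊕0 = 0
s4 (pos 4,5,6,7,12,13,14,15,20,21,22,23,28,29,30,31): 1⊕0⊕0⊕0⊕1⊕0⊕0⊕1⊕0⊕1⊕1⊕0⊕0⊕1⊕0⊕0 = 0
s8 (pos 8,9,10,11,12,13,14,15,24,25,26,27,28,29,30,31): 0⊕0⊕1⊕0⊕1⊕0⊕0⊕1⊕0⊕0⊕1⊕1⊕0⊕1⊕0⊕0 = 0
s16 (pos 16,17,18,19,20,21,22,23,24,25,26,27,28,29,30,31): 0⊕0⊕1⊕0⊕0⊕1⊕1⊕0⊕0⊕0⊕1⊕1⊕0⊕1⊕0⊕0 = 0
Syndrome s16…s1 = 00000 → no error.

00000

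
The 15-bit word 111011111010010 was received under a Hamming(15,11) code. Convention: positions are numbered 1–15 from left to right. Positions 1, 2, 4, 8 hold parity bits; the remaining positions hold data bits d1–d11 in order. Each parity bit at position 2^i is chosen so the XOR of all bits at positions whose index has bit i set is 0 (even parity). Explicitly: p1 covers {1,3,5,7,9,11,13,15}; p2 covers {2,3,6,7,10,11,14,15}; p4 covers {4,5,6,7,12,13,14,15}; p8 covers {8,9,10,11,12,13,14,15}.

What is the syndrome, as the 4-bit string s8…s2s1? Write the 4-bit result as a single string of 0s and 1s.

0000

s1 (pos 1,3,5,7,9,11,13,15): 1⊕1⊕1⊕1⊕1⊕1⊕0⊕0 = 0
s2 (pos 2,3,6,7,10,11,14,15): 1⊕1⊕1⊕1⊕0⊕1⊕1⊕0 = 0
s4 (pos 4,5,6,7,12,13,14,15): 0⊕1⊕1⊕1⊕0⊕0⊕1⊕0 = 0
s8 (pos 8,9,10,11,12,13,14,15): 1⊕1⊕0⊕1⊕0⊕0⊕1⊕0 = 0
Syndrome s8…s1 = 0000 → no error.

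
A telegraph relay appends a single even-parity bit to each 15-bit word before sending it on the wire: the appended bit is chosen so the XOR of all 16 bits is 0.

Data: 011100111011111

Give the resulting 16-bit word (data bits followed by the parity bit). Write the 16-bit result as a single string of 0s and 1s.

0111001110111111

XOR of the 15 data bits: 0⊕1⊕1⊕1⊕0⊕0⊕1⊕1⊕1⊕0⊕1⊕1⊕1⊕1⊕1 = 1
Parity bit = 1 (so all 16 bits XOR to 0).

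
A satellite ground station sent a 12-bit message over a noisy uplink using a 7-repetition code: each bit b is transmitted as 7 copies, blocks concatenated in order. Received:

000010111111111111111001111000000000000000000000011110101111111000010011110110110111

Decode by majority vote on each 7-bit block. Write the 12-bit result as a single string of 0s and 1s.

Block 1 (0000101): 2 ones → 0
Block 2 (1111111): 7 ones → 1
Block 3 (1111111): 7 ones → 1
Block 4 (0011110): 4 ones → 1
Block 5 (0000000): 0 ones → 0
Block 6 (0000000): 0 ones → 0
Block 7 (0000000): 0 ones → 0
Block 8 (1111010): 5 ones → 1
Block 9 (1111111): 7 ones → 1
Block 10 (0000100): 1 one → 0
Block 11 (1111011): 6 ones → 1
Block 12 (0110111): 5 ones → 1

011100011011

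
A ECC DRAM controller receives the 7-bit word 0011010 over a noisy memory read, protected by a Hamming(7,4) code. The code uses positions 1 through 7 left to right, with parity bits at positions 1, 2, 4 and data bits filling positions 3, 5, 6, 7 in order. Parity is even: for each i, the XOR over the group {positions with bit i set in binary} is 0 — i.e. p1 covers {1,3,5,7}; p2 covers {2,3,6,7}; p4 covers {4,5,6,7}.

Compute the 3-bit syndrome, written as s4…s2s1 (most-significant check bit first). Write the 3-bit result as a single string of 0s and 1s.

s1 (pos 1,3,5,7): 0⊕1⊕0⊕0 = 1
s2 (pos 2,3,6,7): 0⊕1⊕1⊕0 = 0
s4 (pos 4,5,6,7): 1⊕0⊕1⊕0 = 0
Syndrome s4…s1 = 001 → error at position 1.

001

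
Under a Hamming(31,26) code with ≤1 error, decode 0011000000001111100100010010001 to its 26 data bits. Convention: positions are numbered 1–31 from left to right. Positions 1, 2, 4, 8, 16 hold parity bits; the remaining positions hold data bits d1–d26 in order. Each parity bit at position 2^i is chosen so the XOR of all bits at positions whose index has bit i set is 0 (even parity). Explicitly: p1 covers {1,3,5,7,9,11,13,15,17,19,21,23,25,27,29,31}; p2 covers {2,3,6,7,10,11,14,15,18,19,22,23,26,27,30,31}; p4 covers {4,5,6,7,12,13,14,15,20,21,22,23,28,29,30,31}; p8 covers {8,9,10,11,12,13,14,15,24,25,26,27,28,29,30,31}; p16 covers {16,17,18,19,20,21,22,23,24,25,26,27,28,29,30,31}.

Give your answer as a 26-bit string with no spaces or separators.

10000000111100100010010001

s1 (pos 1,3,5,7,9,11,13,15,17,19,21,23,25,27,29,31): 0⊕1⊕0⊕0⊕0⊕0⊕1⊕1⊕1⊕0⊕0⊕0⊕0⊕1⊕0⊕1 = 0
s2 (pos 2,3,6,7,10,11,14,15,18,19,22,23,26,27,30,31): 0⊕1⊕0⊕0⊕0⊕0⊕1⊕1⊕0⊕0⊕0⊕0⊕0⊕1⊕0⊕1 = 1
s4 (pos 4,5,6,7,12,13,14,15,20,21,22,23,28,29,30,31): 1⊕0⊕0⊕0⊕0⊕1⊕1⊕1⊕1⊕0⊕0⊕0⊕0⊕0⊕0⊕1 = 0
s8 (pos 8,9,10,11,12,13,14,15,24,25,26,27,28,29,30,31): 0⊕0⊕0⊕0⊕0⊕1⊕1⊕1⊕1⊕0⊕0⊕1⊕0⊕0⊕0⊕1 = 0
s16 (pos 16,17,18,19,20,21,22,23,24,25,26,27,28,29,30,31): 1⊕1⊕0⊕0⊕1⊕0⊕0⊕0⊕1⊕0⊕0⊕1⊕0⊕0⊕0⊕1 = 0
Syndrome s16…s1 = 00010 → error at position 2.
Flip position 2: 0011000000001111100100010010001 → 0111000000001111100100010010001
Read data bits from positions 3,5,6,7,9,10,11,12,13,14,15,17,18,19,20,21,22,23,24,25,26,27,28,29,30,31: 10000000111100100010010001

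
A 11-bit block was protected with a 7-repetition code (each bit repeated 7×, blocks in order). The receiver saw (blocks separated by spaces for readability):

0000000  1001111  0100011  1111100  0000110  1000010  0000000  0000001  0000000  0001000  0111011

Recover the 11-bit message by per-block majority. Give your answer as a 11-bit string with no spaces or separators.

Block 1 (0000000): 0 ones → 0
Block 2 (1001111): 5 ones → 1
Block 3 (0100011): 3 ones → 0
Block 4 (1111100): 5 ones → 1
Block 5 (0000110): 2 ones → 0
Block 6 (1000010): 2 ones → 0
Block 7 (0000000): 0 ones → 0
Block 8 (0000001): 1 one → 0
Block 9 (0000000): 0 ones → 0
Block 10 (0001000): 1 one → 0
Block 11 (0111011): 5 ones → 1

01010000001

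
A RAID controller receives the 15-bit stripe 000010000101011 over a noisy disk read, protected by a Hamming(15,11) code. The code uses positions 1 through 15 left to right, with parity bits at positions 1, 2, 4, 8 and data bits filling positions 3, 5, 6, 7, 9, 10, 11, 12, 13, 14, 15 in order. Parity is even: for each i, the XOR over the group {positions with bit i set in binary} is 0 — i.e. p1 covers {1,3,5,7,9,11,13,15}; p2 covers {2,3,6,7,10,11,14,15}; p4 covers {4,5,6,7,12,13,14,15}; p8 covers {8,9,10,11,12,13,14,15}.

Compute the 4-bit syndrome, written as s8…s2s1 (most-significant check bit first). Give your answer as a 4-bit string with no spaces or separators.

0010

s1 (pos 1,3,5,7,9,11,13,15): 0⊕0⊕1⊕0⊕0⊕0⊕0⊕1 = 0
s2 (pos 2,3,6,7,10,11,14,15): 0⊕0⊕0⊕0⊕1⊕0⊕1⊕1 = 1
s4 (pos 4,5,6,7,12,13,14,15): 0⊕1⊕0⊕0⊕1⊕0⊕1⊕1 = 0
s8 (pos 8,9,10,11,12,13,14,15): 0⊕0⊕1⊕0⊕1⊕0⊕1⊕1 = 0
Syndrome s8…s1 = 0010 → error at position 2.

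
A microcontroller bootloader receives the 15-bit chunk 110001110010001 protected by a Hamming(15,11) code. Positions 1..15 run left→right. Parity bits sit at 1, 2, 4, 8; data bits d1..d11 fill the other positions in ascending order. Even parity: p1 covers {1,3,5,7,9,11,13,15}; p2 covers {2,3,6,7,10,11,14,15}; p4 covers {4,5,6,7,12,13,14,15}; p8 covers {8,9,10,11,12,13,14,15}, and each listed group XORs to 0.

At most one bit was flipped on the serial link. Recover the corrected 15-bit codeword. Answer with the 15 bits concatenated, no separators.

110001110010011

s1 (pos 1,3,5,7,9,11,13,15): 1⊕0⊕0⊕1⊕0⊕1⊕0⊕1 = 0
s2 (pos 2,3,6,7,10,11,14,15): 1⊕0⊕1⊕1⊕0⊕1⊕0⊕1 = 1
s4 (pos 4,5,6,7,12,13,14,15): 0⊕0⊕1⊕1⊕0⊕0⊕0⊕1 = 1
s8 (pos 8,9,10,11,12,13,14,15): 1⊕0⊕0⊕1⊕0⊕0⊕0⊕1 = 1
Syndrome s8…s1 = 1110 → error at position 14.
Flip position 14: 110001110010001 → 110001110010011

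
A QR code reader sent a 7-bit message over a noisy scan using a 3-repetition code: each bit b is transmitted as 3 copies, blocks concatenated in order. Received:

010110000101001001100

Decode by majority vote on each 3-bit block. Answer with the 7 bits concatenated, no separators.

Block 1 (010): 1 one → 0
Block 2 (110): 2 ones → 1
Block 3 (000): 0 ones → 0
Block 4 (101): 2 ones → 1
Block 5 (001): 1 one → 0
Block 6 (001): 1 one → 0
Block 7 (100): 1 one → 0

0101000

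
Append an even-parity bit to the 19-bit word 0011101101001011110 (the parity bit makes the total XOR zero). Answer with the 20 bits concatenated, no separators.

XOR of the 19 data bits: 0⊕0⊕1⊕1⊕1⊕0⊕1⊕1⊕0⊕1⊕0⊕0⊕1⊕0⊕1⊕1⊕1⊕1⊕0 = 1
Parity bit = 1 (so all 20 bits XOR to 0).

00111011010010111101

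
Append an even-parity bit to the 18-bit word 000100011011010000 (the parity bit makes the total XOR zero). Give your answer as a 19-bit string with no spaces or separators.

0001000110110100000

XOR of the 18 data bits: 0⊕0⊕0⊕1⊕0⊕0⊕0⊕1⊕1⊕0⊕1⊕1⊕0⊕1⊕0⊕0⊕0⊕0 = 0
Parity bit = 0 (so all 19 bits XOR to 0).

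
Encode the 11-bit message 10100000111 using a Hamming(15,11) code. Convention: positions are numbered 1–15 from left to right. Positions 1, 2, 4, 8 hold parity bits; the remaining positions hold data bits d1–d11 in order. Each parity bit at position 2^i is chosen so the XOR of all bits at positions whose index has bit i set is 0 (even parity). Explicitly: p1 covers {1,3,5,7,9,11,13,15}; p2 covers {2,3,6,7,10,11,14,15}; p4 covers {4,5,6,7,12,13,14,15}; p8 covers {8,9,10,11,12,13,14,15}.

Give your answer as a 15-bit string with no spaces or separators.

101001010000111

Place data at non-parity positions: p1 p2 1 p4 0 1 0 p8 0 0 0 0 1 1 1
p1 (pos 1,3,5,7,9,11,13,15): XOR of data positions = 1⊕0⊕0⊕0⊕0⊕1⊕1 = 1
p2 (pos 2,3,6,7,10,11,14,15): XOR of data positions = 1⊕1⊕0⊕0⊕0⊕1⊕1 = 0
p4 (pos 4,5,6,7,12,13,14,15): XOR of data positions = 0⊕1⊕0⊕0⊕1⊕1⊕1 = 0
p8 (pos 8,9,10,11,12,13,14,15): XOR of data positions = 0⊕0⊕0⊕0⊕1⊕1⊕1 = 1
Codeword: 101001010000111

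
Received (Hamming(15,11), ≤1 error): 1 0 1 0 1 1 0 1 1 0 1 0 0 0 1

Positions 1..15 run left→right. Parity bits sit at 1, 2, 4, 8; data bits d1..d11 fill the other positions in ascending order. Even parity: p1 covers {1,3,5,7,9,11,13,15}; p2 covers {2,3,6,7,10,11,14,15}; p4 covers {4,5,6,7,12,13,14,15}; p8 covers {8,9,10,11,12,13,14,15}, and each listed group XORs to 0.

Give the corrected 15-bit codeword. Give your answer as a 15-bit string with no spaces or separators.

101111011010001

s1 (pos 1,3,5,7,9,11,13,15): 1⊕1⊕1⊕0⊕1⊕1⊕0⊕1 = 0
s2 (pos 2,3,6,7,10,11,14,15): 0⊕1⊕1⊕0⊕0⊕1⊕0⊕1 = 0
s4 (pos 4,5,6,7,12,13,14,15): 0⊕1⊕1⊕0⊕0⊕0⊕0⊕1 = 1
s8 (pos 8,9,10,11,12,13,14,15): 1⊕1⊕0⊕1⊕0⊕0⊕0⊕1 = 0
Syndrome s8…s1 = 0100 → error at position 4.
Flip position 4: 101011011010001 → 101111011010001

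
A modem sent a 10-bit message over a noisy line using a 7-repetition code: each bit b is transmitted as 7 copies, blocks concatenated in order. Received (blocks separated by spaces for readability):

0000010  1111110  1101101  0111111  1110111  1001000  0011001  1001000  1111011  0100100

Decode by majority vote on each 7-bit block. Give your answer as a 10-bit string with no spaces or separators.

0111100010

Block 1 (0000010): 1 one → 0
Block 2 (1111110): 6 ones → 1
Block 3 (1101101): 5 ones → 1
Block 4 (0111111): 6 ones → 1
Block 5 (1110111): 6 ones → 1
Block 6 (1001000): 2 ones → 0
Block 7 (0011001): 3 ones → 0
Block 8 (1001000): 2 ones → 0
Block 9 (1111011): 6 ones → 1
Block 10 (0100100): 2 ones → 0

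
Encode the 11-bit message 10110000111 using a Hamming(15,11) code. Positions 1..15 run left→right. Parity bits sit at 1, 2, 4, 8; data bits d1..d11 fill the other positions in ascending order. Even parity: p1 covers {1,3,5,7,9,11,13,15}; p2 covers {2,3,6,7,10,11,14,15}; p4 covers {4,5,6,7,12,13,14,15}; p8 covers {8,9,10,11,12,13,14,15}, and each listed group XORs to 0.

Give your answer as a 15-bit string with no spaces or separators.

011101110000111

Place data at non-parity positions: p1 p2 1 p4 0 1 1 p8 0 0 0 0 1 1 1
p1 (pos 1,3,5,7,9,11,13,15): XOR of data positions = 1⊕0⊕1⊕0⊕0⊕1⊕1 = 0
p2 (pos 2,3,6,7,10,11,14,15): XOR of data positions = 1⊕1⊕1⊕0⊕0⊕1⊕1 = 1
p4 (pos 4,5,6,7,12,13,14,15): XOR of data positions = 0⊕1⊕1⊕0⊕1⊕1⊕1 = 1
p8 (pos 8,9,10,11,12,13,14,15): XOR of data positions = 0⊕0⊕0⊕0⊕1⊕1⊕1 = 1
Codeword: 011101110000111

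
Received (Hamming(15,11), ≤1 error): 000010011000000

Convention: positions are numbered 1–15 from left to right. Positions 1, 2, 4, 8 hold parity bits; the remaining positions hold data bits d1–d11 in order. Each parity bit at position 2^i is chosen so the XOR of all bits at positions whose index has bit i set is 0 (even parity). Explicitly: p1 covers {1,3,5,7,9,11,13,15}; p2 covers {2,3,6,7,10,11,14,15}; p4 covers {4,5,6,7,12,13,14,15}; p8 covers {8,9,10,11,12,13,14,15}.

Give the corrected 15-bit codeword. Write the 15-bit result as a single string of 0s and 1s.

000110011000000

s1 (pos 1,3,5,7,9,11,13,15): 0⊕0⊕1⊕0⊕1⊕0⊕0⊕0 = 0
s2 (pos 2,3,6,7,10,11,14,15): 0⊕0⊕0⊕0⊕0⊕0⊕0⊕0 = 0
s4 (pos 4,5,6,7,12,13,14,15): 0⊕1⊕0⊕0⊕0⊕0⊕0⊕0 = 1
s8 (pos 8,9,10,11,12,13,14,15): 1⊕1⊕0⊕0⊕0⊕0⊕0⊕0 = 0
Syndrome s8…s1 = 0100 → error at position 4.
Flip position 4: 000010011000000 → 000110011000000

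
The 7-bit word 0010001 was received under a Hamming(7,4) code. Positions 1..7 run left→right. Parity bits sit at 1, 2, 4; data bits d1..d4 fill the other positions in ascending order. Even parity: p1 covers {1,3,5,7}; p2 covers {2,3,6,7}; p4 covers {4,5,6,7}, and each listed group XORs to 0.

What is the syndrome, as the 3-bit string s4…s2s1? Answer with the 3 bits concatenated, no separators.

100

s1 (pos 1,3,5,7): 0⊕1⊕0⊕1 = 0
s2 (pos 2,3,6,7): 0⊕1⊕0⊕1 = 0
s4 (pos 4,5,6,7): 0⊕0⊕0⊕1 = 1
Syndrome s4…s1 = 100 → error at position 4.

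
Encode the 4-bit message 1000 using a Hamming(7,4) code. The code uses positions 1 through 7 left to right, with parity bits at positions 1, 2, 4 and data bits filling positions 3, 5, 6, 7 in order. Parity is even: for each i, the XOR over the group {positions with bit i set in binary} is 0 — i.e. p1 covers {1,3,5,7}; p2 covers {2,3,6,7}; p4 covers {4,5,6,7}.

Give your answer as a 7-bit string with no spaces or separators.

1110000

Place data at non-parity positions: p1 p2 1 p4 0 0 0
p1 (pos 1,3,5,7): XOR of data positions = 1⊕0⊕0 = 1
p2 (pos 2,3,6,7): XOR of data positions = 1⊕0⊕0 = 1
p4 (pos 4,5,6,7): XOR of data positions = 0⊕0⊕0 = 0
Codeword: 1110000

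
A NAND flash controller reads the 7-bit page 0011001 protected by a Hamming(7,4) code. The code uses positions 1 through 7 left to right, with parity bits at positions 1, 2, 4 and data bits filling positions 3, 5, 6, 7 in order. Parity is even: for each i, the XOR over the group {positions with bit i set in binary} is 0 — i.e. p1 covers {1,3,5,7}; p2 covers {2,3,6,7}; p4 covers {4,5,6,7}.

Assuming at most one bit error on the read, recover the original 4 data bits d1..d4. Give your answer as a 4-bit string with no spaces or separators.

s1 (pos 1,3,5,7): 0⊕1⊕0⊕1 = 0
s2 (pos 2,3,6,7): 0⊕1⊕0⊕1 = 0
s4 (pos 4,5,6,7): 1⊕0⊕0⊕1 = 0
Syndrome s4…s1 = 000 → no error.
Read data bits from positions 3,5,6,7: 1001

1001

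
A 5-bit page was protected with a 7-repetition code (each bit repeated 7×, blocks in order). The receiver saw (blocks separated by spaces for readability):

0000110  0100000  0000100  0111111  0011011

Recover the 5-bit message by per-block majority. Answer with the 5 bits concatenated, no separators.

00011

Block 1 (0000110): 2 ones → 0
Block 2 (0100000): 1 one → 0
Block 3 (0000100): 1 one → 0
Block 4 (0111111): 6 ones → 1
Block 5 (0011011): 4 ones → 1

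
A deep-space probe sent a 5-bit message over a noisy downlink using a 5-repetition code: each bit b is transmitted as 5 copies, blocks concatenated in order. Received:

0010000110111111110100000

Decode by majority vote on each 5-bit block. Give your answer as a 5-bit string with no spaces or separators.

Block 1 (00100): 1 one → 0
Block 2 (00110): 2 ones → 0
Block 3 (11111): 5 ones → 1
Block 4 (11101): 4 ones → 1
Block 5 (00000): 0 ones → 0

00110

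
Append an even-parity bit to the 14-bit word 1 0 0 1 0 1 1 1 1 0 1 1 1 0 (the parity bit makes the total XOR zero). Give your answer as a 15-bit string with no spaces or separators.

100101111011101

XOR of the 14 data bits: 1⊕0⊕0⊕1⊕0⊕1⊕1⊕1⊕1⊕0⊕1⊕1⊕1⊕0 = 1
Parity bit = 1 (so all 15 bits XOR to 0).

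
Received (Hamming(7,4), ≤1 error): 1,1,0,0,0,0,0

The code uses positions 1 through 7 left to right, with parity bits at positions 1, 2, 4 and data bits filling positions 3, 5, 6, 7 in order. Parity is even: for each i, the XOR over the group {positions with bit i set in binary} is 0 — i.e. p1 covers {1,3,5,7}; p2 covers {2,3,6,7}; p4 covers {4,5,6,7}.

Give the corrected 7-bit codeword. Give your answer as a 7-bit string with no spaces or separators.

1110000

s1 (pos 1,3,5,7): 1⊕0⊕0⊕0 = 1
s2 (pos 2,3,6,7): 1⊕0⊕0⊕0 = 1
s4 (pos 4,5,6,7): 0⊕0⊕0⊕0 = 0
Syndrome s4…s1 = 011 → error at position 3.
Flip position 3: 1100000 → 1110000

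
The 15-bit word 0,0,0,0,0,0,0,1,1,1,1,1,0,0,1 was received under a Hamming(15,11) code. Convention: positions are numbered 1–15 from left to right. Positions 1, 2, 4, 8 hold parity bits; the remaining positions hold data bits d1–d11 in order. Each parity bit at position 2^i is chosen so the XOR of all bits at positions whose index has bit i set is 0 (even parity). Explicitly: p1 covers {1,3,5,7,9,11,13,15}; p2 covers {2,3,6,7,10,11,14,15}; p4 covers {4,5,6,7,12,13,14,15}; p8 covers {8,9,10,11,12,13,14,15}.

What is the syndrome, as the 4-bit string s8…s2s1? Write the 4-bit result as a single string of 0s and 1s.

0011

s1 (pos 1,3,5,7,9,11,13,15): 0⊕0⊕0⊕0⊕1⊕1⊕0⊕1 = 1
s2 (pos 2,3,6,7,10,11,14,15): 0⊕0⊕0⊕0⊕1⊕1⊕0⊕1 = 1
s4 (pos 4,5,6,7,12,13,14,15): 0⊕0⊕0⊕0⊕1⊕0⊕0⊕1 = 0
s8 (pos 8,9,10,11,12,13,14,15): 1⊕1⊕1⊕1⊕1⊕0⊕0⊕1 = 0
Syndrome s8…s1 = 0011 → error at position 3.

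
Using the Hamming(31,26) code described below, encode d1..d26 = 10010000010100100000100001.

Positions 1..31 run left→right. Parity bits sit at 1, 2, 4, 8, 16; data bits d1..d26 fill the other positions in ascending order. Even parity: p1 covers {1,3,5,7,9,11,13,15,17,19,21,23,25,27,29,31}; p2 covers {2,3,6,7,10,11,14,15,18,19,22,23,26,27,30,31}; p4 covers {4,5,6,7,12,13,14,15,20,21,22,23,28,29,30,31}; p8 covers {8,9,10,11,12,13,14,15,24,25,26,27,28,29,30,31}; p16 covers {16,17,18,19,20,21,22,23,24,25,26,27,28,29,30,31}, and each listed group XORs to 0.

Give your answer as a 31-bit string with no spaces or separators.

Place data at non-parity positions: p1 p2 1 p4 0 0 1 p8 0 0 0 0 0 1 0 p16 1 0 0 1 0 0 0 0 0 1 0 0 0 0 1
p1 (pos 1,3,5,7,9,11,13,15,17,19,21,23,25,27,29,31): XOR of data positions = 1⊕0⊕1⊕0⊕0⊕0⊕0⊕1⊕0⊕0⊕0⊕0⊕0⊕0⊕1 = 0
p2 (pos 2,3,6,7,10,11,14,15,18,19,22,23,26,27,30,31): XOR of data positions = 1⊕0⊕1⊕0⊕0⊕1⊕0⊕0⊕0⊕0⊕0⊕1⊕0⊕0⊕1 = 1
p4 (pos 4,5,6,7,12,13,14,15,20,21,22,23,28,29,30,31): XOR of data positions = 0⊕0⊕1⊕0⊕0⊕1⊕0⊕1⊕0⊕0⊕0⊕0⊕0⊕0⊕1 = 0
p8 (pos 8,9,10,11,12,13,14,15,24,25,26,27,28,29,30,31): XOR of data positions = 0⊕0⊕0⊕0⊕0⊕1⊕0⊕0⊕0⊕1⊕0⊕0⊕0⊕0⊕1 = 1
p16 (pos 16,17,18,19,20,21,22,23,24,25,26,27,28,29,30,31): XOR of data positions = 1⊕0⊕0⊕1⊕0⊕0⊕0⊕0⊕0⊕1⊕0⊕0⊕0⊕0⊕1 = 0
Codeword: 0110001100000100100100000100001

0110001100000100100100000100001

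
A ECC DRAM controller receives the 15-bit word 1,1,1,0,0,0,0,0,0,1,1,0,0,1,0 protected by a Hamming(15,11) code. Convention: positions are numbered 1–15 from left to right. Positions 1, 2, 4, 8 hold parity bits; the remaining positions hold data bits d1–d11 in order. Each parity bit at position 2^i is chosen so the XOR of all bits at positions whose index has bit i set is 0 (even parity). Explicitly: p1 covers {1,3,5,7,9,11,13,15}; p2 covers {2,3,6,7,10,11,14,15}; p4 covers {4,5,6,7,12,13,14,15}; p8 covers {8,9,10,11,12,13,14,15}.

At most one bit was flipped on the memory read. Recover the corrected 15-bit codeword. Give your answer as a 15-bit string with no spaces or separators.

111000000110011

s1 (pos 1,3,5,7,9,11,13,15): 1⊕1⊕0⊕0⊕0⊕1⊕0⊕0 = 1
s2 (pos 2,3,6,7,10,11,14,15): 1⊕1⊕0⊕0⊕1⊕1⊕1⊕0 = 1
s4 (pos 4,5,6,7,12,13,14,15): 0⊕0⊕0⊕0⊕0⊕0⊕1⊕0 = 1
s8 (pos 8,9,10,11,12,13,14,15): 0⊕0⊕1⊕1⊕0⊕0⊕1⊕0 = 1
Syndrome s8…s1 = 1111 → error at position 15.
Flip position 15: 111000000110010 → 111000000110011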